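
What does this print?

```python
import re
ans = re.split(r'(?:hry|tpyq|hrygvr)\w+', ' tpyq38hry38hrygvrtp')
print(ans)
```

Matches to split on: at [1:20] → 'tpyq38hry38hrygvrtp'.
Splitting on the pattern gives 2 pieces.

[' ', '']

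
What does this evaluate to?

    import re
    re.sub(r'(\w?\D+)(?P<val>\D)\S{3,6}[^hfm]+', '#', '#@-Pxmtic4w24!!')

'#'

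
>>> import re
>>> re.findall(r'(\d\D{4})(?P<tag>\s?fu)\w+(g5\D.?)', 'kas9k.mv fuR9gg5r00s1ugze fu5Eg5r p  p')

[('9k.mv', ' fu', 'g5r0'), ('1ugze', ' fu', 'g5r ')]

This matches a digit, then exactly 4 of a non-digit (captured); then optionally whitespace, then the literal 'fu' (captured as 'tag'); then one or more of a word character; then the literal 'g5', then a non-digit, then optionally any character (captured).
3 groups means each result is a tuple of 3 captured strings — 2 here.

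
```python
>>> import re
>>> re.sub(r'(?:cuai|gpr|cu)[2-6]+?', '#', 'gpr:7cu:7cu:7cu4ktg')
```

'gpr:7cu:7cu:7#ktg'

Matches: at [13:16] → 'cu4'.
`sub` substitutes '#' at each match site.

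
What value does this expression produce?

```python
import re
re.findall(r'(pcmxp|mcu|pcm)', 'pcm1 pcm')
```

['pcm', 'pcm']

With a single group, `findall` returns only what that group captured — 2 items.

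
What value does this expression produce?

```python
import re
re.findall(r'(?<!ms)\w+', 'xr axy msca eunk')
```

`(?!…)`/`(?<!…)` only lets a position through if the neighbouring text does NOT match; no characters are consumed.
Matches: at [0:2] → 'xr'; at [3:6] → 'axy'; at [7:11] → 'msca'; at [12:16] → 'eunk'.
Since nothing is captured, `findall` lists the 4 matched substrings directly.

['xr', 'axy', 'msca', 'eunk']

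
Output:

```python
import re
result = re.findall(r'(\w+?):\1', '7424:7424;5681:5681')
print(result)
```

['7424', '5681']

`\1` is not a pattern — it's the concrete string captured by group 1, re-applied verbatim.
Walking the string: at [0:9] match '7424:7424', group 1 = '7424'; at [10:19] match '5681:5681', group 1 = '5681'.
`findall` collects group 1 from each match (2 total).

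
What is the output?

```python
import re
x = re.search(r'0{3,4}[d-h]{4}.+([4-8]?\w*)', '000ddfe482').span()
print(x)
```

(0, 10)

The pattern matches 3 to 4 of a literal '0', then exactly 4 of a character in [d-h]; then one or more of any character; then optionally a character in [4-8], then zero or more of a word character (captured).
Unlike `match`, `search` isn't anchored — it looks for the pattern anywhere in the string.
The match spans [0:10] → '000ddfe482'.
Captured: group 1 = ''.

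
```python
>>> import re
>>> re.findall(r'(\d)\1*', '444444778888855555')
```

['4', '7', '8', '5']

The backreference `\1` re-matches whatever the first group consumed, character for character.
Because there's exactly one group, `findall` drops the full match and keeps group 1 from each hit.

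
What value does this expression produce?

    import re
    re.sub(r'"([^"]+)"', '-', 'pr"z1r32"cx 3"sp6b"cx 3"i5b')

'pr-cx 3-cx 3"i5b'

Every occurrence is swapped for '-'.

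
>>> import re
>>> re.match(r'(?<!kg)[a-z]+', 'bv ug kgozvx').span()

(0, 2)

`re.match` only tries the pattern at the start of the string.
The match spans [0:2] → 'bv'.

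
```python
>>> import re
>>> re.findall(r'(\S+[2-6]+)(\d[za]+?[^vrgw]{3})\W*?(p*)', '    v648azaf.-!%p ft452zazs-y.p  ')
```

[('v64', '8azaf', ''), ('ft45', '2zazs', '')]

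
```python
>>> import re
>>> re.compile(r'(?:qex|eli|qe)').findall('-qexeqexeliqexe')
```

['qex', 'qex', 'eli', 'qex']

`|` is ordered: at each position the engine commits to the first alternative that works.
Since nothing is captured, `findall` lists the 4 matched substrings directly.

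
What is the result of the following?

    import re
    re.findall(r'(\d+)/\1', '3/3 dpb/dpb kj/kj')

['3']

`\1` is not a pattern — it's the concrete string captured by group 1, re-applied verbatim.
Scanning left to right: at [0:3] match '3/3', group 1 = '3'.
Because there's exactly one group, `findall` drops the full match and keeps group 1 from the one hit.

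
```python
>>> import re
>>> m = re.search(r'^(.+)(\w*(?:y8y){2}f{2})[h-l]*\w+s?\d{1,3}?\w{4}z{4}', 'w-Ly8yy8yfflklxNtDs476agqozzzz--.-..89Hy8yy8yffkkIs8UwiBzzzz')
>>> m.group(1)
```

Pattern: anchored at the start of the string; then one or more of any character (captured); then zero or more of a word character, then the literal 'y8y' repeated 2 times, then exactly 2 of a literal 'f' (captured); then zero or more of a character in [h-l], then one or more of a word character, then optionally a literal 's'; then 1 to 3 of a digit (lazy), then exactly 4 of a word character, then exactly 4 of a literal 'z'.
Unlike `match`, `search` isn't anchored — it looks for the pattern anywhere in the string.
The match spans [0:60] → 'w-Ly8yy8yfflklxNtDs476agqozzzz--.-..89Hy8yy8yffkkIs8UwiBzzzz'.
Captured: group 1 = 'w-Ly8yy8yfflklxNtDs476agqozzzz--.-..89H', group 2 = 'y8yy8yff'.

'w-Ly8yy8yfflklxNtDs476agqozzzz--.-..89H'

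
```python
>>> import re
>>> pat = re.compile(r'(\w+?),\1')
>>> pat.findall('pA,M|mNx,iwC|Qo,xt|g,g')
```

After group 1 captures some text, `\1` only succeeds where that same text appears again.
`findall` collects group 1 from the one match (1 total).

['g']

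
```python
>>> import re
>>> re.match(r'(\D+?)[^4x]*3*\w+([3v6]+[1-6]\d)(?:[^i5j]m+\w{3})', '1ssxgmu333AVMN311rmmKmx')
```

None

Pattern: one or more of a non-digit (lazy) (captured); then zero or more of any character except [4x], then zero or more of the literal '3'; then one or more of a word character; then one or more of one of [3v6], then a character in [1-6], then a digit (captured); then any character except [i5j], then one or more of a literal 'm', then exactly 3 of a word character (non-capturing group).
`match` is anchored at position 0; if the pattern doesn't fit there, it returns None.
Here the string doesn't start with a match, so the call returns None.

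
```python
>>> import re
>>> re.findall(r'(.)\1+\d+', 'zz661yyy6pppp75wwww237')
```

A backreference is literal: `\1` must see the identical characters the first group matched.
`findall` collects group 1 from each match (4 total).

['z', 'y', 'p', 'w']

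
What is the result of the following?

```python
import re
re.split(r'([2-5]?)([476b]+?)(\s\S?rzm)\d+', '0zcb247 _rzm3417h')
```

['0zcb', '2', '47', ' _rzm', 'h']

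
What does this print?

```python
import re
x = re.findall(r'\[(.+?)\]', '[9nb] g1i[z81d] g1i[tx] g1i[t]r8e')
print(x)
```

['9nb', 'z81d', 'tx', 't']

A non-greedy quantifier consumes as few characters as it can — just enough that the remainder of the pattern still matches from where it stops; whatever follows it matches normally.
Because there's exactly one group, `findall` drops the full match and keeps group 1 from each hit.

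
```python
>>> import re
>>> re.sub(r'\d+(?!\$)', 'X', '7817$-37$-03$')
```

'X7$-X7$-X3$'

The negative lookaround is zero-width — it rules out positions where the adjacent text would match, without consuming anything.
Matches: at [0:3] → '781'; at [6:7] → '3'; at [10:11] → '0'.
Every occurrence is swapped for 'X'.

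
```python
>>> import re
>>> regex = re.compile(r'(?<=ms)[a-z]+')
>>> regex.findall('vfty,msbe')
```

['be']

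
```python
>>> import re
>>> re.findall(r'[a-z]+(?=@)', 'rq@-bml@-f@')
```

The lookaround is zero-width — it requires the adjacent text to match without consuming it, so the asserted text isn't part of the match.
Since nothing is captured, `findall` lists the 3 matched substrings directly.

['rq', 'bml', 'f']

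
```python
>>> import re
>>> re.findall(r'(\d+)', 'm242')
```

`findall` collects group 1 from the one match (1 total).

['242']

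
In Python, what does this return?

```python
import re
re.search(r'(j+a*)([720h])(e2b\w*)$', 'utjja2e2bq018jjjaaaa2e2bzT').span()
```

This matches one or more of a literal 'j', then zero or more of a literal 'a' (captured); then one of [720h] (captured); then the literal 'e2b', then zero or more of a word character (captured); then anchored at the end.
`re.search` tries every starting position until one works.
The match spans [2:26] → 'jja2e2bq018jjjaaaa2e2bzT'.
Captured: group 1 = 'jja', group 2 = '2', group 3 = 'e2bq018jjjaaaa2e2bzT'.

(2, 26)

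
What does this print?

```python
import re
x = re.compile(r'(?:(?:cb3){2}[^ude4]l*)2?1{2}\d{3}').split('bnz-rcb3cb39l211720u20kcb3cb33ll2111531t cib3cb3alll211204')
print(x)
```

The pattern matches the literal 'cb3' repeated 2 times, then any character except [ude4], then zero or more of a literal 'l' (non-capturing group); then optionally a literal '2', then exactly 2 of the literal '1', then exactly 3 of a digit.
Each match becomes a cut point; 3 segments remain.

['bnz-r', 'u20k', '1t cib3cb3alll211204']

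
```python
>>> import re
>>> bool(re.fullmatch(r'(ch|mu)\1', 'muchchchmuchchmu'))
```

False

The backreference `\1` re-matches whatever the first group consumed, character for character.
`re.fullmatch` is like wrapping the pattern in `^…$` (in single-line mode).
Here the string isn't matched end-to-end, so the call returns None, and `bool(None)` is False.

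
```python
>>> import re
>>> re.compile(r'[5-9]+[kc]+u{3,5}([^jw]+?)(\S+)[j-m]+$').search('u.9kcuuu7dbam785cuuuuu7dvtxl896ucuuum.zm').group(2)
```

'dbam785cuuuuu7dvtxl896ucuuum.z'

The match spans [2:40] → '9kcuuu7dbam785cuuuuu7dvtxl896ucuuum.zm'.
Captured: group 1 = '7', group 2 = 'dbam785cuuuuu7dvtxl896ucuuum.z'.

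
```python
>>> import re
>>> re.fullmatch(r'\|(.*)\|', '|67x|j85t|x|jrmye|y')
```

None

For `fullmatch`, every character of the input must be accounted for by the pattern.
Here the pattern can't cover the whole string, so the call returns None.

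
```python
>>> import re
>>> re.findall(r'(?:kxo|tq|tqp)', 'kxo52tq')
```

['kxo', 'tq']

Walking the string: at [0:3] → 'kxo'; at [5:7] → 'tq'.
`findall` yields the raw match text (2 of them) because the pattern has no groups.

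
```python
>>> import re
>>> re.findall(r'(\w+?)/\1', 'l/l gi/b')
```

A backreference is literal: `\1` must see the identical characters the first group matched.
Walking the string: at [0:3] match 'l/l', group 1 = 'l'.
`findall` collects group 1 from the one match (1 total).

['l']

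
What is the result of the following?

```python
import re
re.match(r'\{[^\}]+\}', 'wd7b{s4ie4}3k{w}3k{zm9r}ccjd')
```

None

With `match`, the pattern is implicitly anchored at the beginning.
Here the pattern fails at index 0, so the call returns None.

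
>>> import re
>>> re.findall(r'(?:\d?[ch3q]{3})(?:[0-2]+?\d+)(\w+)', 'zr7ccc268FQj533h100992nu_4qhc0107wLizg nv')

This matches optionally a digit, then exactly 3 of one of [ch3q] (non-capturing group); then one or more of a character in [0-2] (lazy), then one or more of a digit (non-capturing group); then one or more of a word character (captured).
Matches: at [2:38] match '7ccc268FQj533h100992nu_4qhc0107wLizg', group 1 = 'FQj533h100992nu_4qhc0107wLizg'.
`findall` collects group 1 from the one match (1 total).

['FQj533h100992nu_4qhc0107wLizg']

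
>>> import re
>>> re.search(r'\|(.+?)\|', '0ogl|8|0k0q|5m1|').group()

'|8|'

A non-greedy quantifier consumes as few characters as it can — just enough that the remainder of the pattern still matches from where it stops; whatever follows it matches normally.
The match spans [4:7] → '|8|'.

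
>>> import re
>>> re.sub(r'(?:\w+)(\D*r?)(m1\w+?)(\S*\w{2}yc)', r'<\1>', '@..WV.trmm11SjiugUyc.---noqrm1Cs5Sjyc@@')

'@..<.trm>@@'

This matches one or more of a word character (non-capturing group); then zero or more of a non-digit, then optionally a literal 'r' (captured); then the literal 'm1', then one or more of a word character (lazy) (captured); then zero or more of a non-whitespace character, then exactly 2 of a word character, then the literal 'yc' (captured).
Matches: at [3:37] → 'WV.trmm11SjiugUyc.---noqrm1Cs5Sjyc'.
The replacement refers to a captured group, so each match is rewritten using its own captured text.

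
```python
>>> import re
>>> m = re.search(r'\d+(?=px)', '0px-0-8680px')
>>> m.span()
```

Lookahead/lookbehind check context without consuming it, so the matched span excludes the asserted characters.
`re.search` scans for the first position where the pattern succeeds.
The match spans [0:1] → '0'.

(0, 1)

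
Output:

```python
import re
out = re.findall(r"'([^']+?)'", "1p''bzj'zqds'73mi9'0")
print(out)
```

Walking the string: at [3:8] match "'bzj'", group 1 = 'bzj'; at [12:19] match "'73mi9'", group 1 = '73mi9'.
Because there's exactly one group, `findall` drops the full match and keeps group 1 from each hit.

['bzj', '73mi9']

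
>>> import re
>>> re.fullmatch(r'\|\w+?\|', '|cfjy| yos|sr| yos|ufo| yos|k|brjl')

`re.fullmatch` requires the pattern to consume the entire string.
Here the pattern can't cover the whole string, so the call returns None.

None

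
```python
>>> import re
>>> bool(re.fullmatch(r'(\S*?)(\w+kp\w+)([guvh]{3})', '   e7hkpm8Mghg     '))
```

This matches zero or more of a non-whitespace character (lazy) (captured); then one or more of a word character, then the literal 'kp', then one or more of a word character (captured); then exactly 3 of one of [guvh] (captured).
`re.fullmatch` requires the pattern to consume the entire string.
Here the pattern can't cover the whole string, so the call returns None, and `bool(None)` is False.

False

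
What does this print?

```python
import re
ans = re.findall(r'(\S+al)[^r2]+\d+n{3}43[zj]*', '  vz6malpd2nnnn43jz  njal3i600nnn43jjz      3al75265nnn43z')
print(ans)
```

Pattern: one or more of a non-whitespace character, then the literal 'al' (captured); then one or more of any character except [r2]; then one or more of a digit; then exactly 3 of a literal 'n', then the literal '43', then zero or more of one of [zj].
Scanning left to right: at [21:58] match 'njal3i600nnn43jjz      3al75265nnn43z', group 1 = 'njal'.
`findall` collects group 1 from the one match (1 total).

['njal']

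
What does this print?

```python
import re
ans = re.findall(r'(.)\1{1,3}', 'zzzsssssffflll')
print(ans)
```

['z', 's', 'f', 'l']

`\1` is not a pattern — it's the concrete string captured by group 1, re-applied verbatim.
Because there's exactly one group, `findall` drops the full match and keeps group 1 from each hit.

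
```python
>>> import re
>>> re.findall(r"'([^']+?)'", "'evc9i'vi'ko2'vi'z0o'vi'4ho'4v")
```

['evc9i', 'ko2', 'z0o', '4ho']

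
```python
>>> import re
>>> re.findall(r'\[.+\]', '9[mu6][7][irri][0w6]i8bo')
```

['[mu6][7][irri][0w6]']

Since nothing is captured, `findall` lists the 1 matched substring directly.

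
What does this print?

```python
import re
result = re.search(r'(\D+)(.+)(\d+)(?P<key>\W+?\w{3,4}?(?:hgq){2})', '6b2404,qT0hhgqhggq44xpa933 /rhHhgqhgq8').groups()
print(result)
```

('b', '2404,qT0hhgqhggq44xpa93', '3', ' /rhHhgqhgq')

Pattern: one or more of a non-digit (captured); then one or more of any character (captured); then one or more of a digit (captured); then one or more of a non-word character (lazy), then 3 to 4 of a word character (lazy), then the literal 'hgq' repeated 2 times (captured as 'key').
`search` walks the string left to right and returns the first match it finds.
The match spans [1:37] → 'b2404,qT0hhgqhggq44xpa933 /rhHhgqhgq'.
Captured: group 1 = 'b', group 2 = '2404,qT0hhgqhggq44xpa93', group 3 = '3', group 4 = ' /rhHhgqhgq'.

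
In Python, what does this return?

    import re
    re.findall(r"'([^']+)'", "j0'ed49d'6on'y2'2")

['ed49d', 'y2']

Matches: at [2:9] match "'ed49d'", group 1 = 'ed49d'; at [12:16] match "'y2'", group 1 = 'y2'.
Because there's exactly one group, `findall` drops the full match and keeps group 1 from each hit.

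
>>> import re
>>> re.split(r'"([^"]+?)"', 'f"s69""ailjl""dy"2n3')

['f', 's69', '', 'ailjl', '', 'dy', '2n3']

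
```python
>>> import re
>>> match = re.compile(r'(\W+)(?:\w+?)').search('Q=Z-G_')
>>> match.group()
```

This matches one or more of a non-word character (captured); then one or more of a word character (lazy) (non-capturing group).
`re.search` scans for the first position where the pattern succeeds.
The match spans [1:3] → '=Z'.
Captured: group 1 = '='.

'=Z'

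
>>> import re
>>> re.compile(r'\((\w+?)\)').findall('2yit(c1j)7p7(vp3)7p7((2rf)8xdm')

['c1j', 'vp3', '2rf']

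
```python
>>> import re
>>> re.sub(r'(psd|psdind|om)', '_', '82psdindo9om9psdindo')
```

The regex engine tests alternatives in the order written; an earlier branch that matches wins even if a later one would match more.
Matches: at [2:5] → 'psd'; at [10:12] → 'om'; at [13:16] → 'psd'.
`sub` substitutes '_' at each match site.

'82_indo9_9_indo'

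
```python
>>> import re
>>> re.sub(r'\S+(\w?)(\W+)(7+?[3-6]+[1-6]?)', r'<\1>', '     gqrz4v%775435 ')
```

'     <> '

Pattern: one or more of a non-whitespace character; then optionally a word character (captured); then one or more of a non-word character (captured); then one or more of the literal '7' (lazy), then one or more of a character in [3-6], then optionally a character in [1-6] (captured).
Matches: at [5:18] → 'gqrz4v%775435'.
`\1` in the replacement pulls in group 1's text for each match.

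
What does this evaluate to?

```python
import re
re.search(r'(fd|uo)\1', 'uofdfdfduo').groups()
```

('fd',)

The match spans [2:6] → 'fdfd'.
Captured: group 1 = 'fd'.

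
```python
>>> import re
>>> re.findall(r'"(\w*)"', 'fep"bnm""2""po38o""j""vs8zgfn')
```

One capturing group, so `findall` returns just the captured substring from each match — 4 in all.

['bnm', '2', 'po38o', 'j']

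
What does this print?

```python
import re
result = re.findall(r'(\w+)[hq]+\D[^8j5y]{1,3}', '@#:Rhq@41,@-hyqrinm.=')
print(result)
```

The pattern matches one or more of a word character (captured); then one or more of one of [hq]; then a non-digit, then 1 to 3 of any character except [8j5y].
Walking the string: at [3:10] match 'Rhq@41,', group 1 = 'Rh'; at [12:19] match 'hyqrinm', group 1 = 'hy'.
Because there's exactly one group, `findall` drops the full match and keeps group 1 from each hit.

['Rh', 'hy']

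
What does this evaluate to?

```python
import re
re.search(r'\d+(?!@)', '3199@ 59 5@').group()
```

'319'

Because the assertion is negative and zero-width, positions next to the forbidden text are skipped.
`re.search` scans for the first position where the pattern succeeds.
The match spans [0:3] → '319'.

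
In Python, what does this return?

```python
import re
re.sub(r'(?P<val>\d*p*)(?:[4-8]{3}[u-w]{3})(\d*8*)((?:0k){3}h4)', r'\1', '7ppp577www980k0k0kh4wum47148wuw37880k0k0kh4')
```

The pattern matches zero or more of a digit, then zero or more of the literal 'p' (captured as 'val'); then exactly 3 of a character in [4-8], then exactly 3 of a character in [u-w] (non-capturing group); then zero or more of a digit, then zero or more of a literal '8' (captured); then the literal '0k' repeated 3 times, then the literal 'h4' (captured).
Matches: at [0:20] → '7ppp577www980k0k0kh4'.
The replacement refers to a captured group, so each match is rewritten using its own captured text.

'7pppwum47148wuw37880k0k0kh4'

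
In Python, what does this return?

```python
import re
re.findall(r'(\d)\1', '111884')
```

['1', '8']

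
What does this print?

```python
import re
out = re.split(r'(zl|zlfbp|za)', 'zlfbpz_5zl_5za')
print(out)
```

The regex engine tests alternatives in the order written; an earlier branch that matches wins even if a later one would match more.
Matches to split on: at [0:2] → 'zl'; at [8:10] → 'zl'; at [12:14] → 'za'.
`re.split` interleaves the captured-group text with the surrounding fragments.

['', 'zl', 'fbpz_5', 'zl', '_5', 'za', '']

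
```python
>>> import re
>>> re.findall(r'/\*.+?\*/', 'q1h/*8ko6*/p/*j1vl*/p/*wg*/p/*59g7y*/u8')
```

['/*8ko6*/', '/*j1vl*/', '/*wg*/', '/*59g7y*/']

Walking the string: at [3:11] → '/*8ko6*/'; at [12:20] → '/*j1vl*/'; at [21:27] → '/*wg*/'; at [28:37] → '/*59g7y*/'.
`findall` yields the raw match text (4 of them) because the pattern has no groups.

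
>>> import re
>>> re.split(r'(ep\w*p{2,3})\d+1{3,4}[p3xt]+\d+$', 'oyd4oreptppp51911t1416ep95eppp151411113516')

Because the pattern has a capturing group, `split` also inserts each captured text between the pieces.

['oyd4or', 'eptppp51911t1416ep95eppp', '']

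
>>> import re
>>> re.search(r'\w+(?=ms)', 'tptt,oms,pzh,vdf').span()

Because the assertion is zero-width, the text it checks is not consumed and won't appear in the result.
The match spans [5:6] → 'o'.

(5, 6)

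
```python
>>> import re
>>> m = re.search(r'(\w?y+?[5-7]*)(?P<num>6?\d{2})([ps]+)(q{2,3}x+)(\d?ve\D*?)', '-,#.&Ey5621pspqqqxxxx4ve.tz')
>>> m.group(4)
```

'qqqxxxx'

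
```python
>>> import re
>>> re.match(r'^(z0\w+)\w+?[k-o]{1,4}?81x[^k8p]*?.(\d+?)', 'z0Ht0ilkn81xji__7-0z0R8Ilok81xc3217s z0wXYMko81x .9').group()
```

'z0Ht0ilkn81xji__7'

With `match`, the pattern is implicitly anchored at the beginning.
The match spans [0:17] → 'z0Ht0ilkn81xji__7'.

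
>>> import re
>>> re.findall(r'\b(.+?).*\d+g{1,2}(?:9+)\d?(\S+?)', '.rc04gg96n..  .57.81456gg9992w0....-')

Pattern: a word boundary (`\b`, zero-width); then one or more of any character (lazy) (captured); then zero or more of any character, then one or more of a digit, then 1 to 2 of the literal 'g'; then one or more of a literal '9' (non-capturing group); then optionally a digit; then one or more of a non-whitespace character (lazy) (captured).
A `+?`/`*?`/`{m,n}?` starts at its minimum and grows only as far as needed for what follows to match.
Scanning left to right: at [1:30] match 'rc04gg96n..  .57.81456gg9992w', groups = ('r', 'w').
With 2 capturing groups, `findall` returns a 2-tuple per match.

[('r', 'w')]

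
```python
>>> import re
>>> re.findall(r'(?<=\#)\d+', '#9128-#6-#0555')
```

Lookahead/lookbehind check context without consuming it, so the matched span excludes the asserted characters.
Matches: at [1:5] → '9128'; at [7:8] → '6'; at [10:14] → '0555'.
With no groups in the pattern, `findall` gives back each whole match — 3 here.

['9128', '6', '0555']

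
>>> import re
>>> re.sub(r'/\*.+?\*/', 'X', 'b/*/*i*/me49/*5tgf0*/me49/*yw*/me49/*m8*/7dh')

'bXme49Xme49Xme49X7dh'

`sub` substitutes 'X' at each match site.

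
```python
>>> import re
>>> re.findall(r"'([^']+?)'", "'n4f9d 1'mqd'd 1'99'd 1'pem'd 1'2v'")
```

Because there's exactly one group, `findall` drops the full match and keeps group 1 from each hit.

['n4f9d 1', 'd 1', 'd 1', 'd 1']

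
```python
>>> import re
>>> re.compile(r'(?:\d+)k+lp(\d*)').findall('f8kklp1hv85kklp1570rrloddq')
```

['1', '1570']

The pattern matches one or more of a digit (non-capturing group); then one or more of the literal 'k', then the literal 'lp'; then zero or more of a digit (captured).
Walking the string: at [1:7] match '8kklp1', group 1 = '1'; at [9:19] match '85kklp1570', group 1 = '1570'.
One capturing group, so `findall` returns just the captured substring from each match — 2 in all.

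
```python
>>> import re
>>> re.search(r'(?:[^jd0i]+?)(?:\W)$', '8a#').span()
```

Pattern: one or more of any character except [jd0i] (lazy) (non-capturing group); then a non-word character (non-capturing group); then anchored at the end.
`re.search` scans for the first position where the pattern succeeds.
The match spans [0:3] → '8a#'.

(0, 3)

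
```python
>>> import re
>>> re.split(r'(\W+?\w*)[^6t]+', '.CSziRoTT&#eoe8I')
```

['', '.CSziRoTT', '']

The pattern matches one or more of a non-word character (lazy), then zero or more of a word character (captured); then one or more of any character except [6t].
`re.split` interleaves the captured-group text with the surrounding fragments.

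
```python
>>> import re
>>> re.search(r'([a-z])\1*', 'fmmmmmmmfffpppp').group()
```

The backreference `\1` re-matches whatever the first group consumed, character for character.
`search` walks the string left to right and returns the first match it finds.
The match spans [0:1] → 'f'.
Captured: group 1 = 'f'.

'f'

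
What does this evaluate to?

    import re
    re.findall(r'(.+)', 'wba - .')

['wba - .']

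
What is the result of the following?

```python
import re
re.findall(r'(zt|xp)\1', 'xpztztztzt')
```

['zt', 'zt']

`\1` is not a pattern — it's the concrete string captured by group 1, re-applied verbatim.
Scanning left to right: at [2:6] match 'ztzt', group 1 = 'zt'; at [6:10] match 'ztzt', group 1 = 'zt'.
`findall` collects group 1 from each match (2 total).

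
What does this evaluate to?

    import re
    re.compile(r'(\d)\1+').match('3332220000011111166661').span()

`\1` has to match the exact text group 1 already captured.
`match` is anchored at position 0; if the pattern doesn't fit there, it returns None.
The match spans [0:3] → '333'.
Captured: group 1 = '3'.

(0, 3)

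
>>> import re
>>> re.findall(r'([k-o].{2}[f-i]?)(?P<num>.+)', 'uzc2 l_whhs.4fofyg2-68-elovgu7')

[('l_wh', 'hs.4fofyg2-68-elovgu7')]

This matches a character in [k-o], then exactly 2 of any character, then optionally a character in [f-i] (captured); then one or more of any character (captured as 'num').
Scanning left to right: at [5:30] match 'l_whhs.4fofyg2-68-elovgu7', groups = ('l_wh', 'hs.4fofyg2-68-elovgu7').
2 groups means the one result is a tuple of 2 captured strings — 1 here.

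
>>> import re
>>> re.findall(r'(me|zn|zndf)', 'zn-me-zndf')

['zn', 'me', 'zn']

`|` is ordered: at each position the engine commits to the first alternative that works.
Walking the string: at [0:2] match 'zn', group 1 = 'zn'; at [3:5] match 'me', group 1 = 'me'; at [6:8] match 'zn', group 1 = 'zn'.
With a single group, `findall` returns only what that group captured — 3 items.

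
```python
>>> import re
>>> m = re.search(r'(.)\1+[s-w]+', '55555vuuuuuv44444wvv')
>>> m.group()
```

'55555vuuuuuv'

The backreference `\1` re-matches whatever the first group consumed, character for character.
The match spans [0:12] → '55555vuuuuuv'.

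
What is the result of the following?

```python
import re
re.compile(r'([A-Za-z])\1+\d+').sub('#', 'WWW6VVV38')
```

'##'

`\1` has to match the exact text group 1 already captured.
Matches: at [0:4] → 'WWW6'; at [4:9] → 'VVV38'.
Each match is replaced by '#'.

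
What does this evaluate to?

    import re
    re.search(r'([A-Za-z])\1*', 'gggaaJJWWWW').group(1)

The backreference `\1` re-matches whatever the first group consumed, character for character.
`re.search` tries every starting position until one works.
The match spans [0:3] → 'ggg'.
Captured: group 1 = 'g'.

'g'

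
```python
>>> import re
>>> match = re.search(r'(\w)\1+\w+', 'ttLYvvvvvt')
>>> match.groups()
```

The backreference `\1` re-matches whatever the first group consumed, character for character.
Unlike `match`, `search` isn't anchored — it looks for the pattern anywhere in the string.
The match spans [0:10] → 'ttLYvvvvvt'.
Captured: group 1 = 't'.

('t',)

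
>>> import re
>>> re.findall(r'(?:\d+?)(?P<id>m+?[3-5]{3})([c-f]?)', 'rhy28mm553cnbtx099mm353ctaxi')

[('mm553', 'c'), ('mm353', 'c')]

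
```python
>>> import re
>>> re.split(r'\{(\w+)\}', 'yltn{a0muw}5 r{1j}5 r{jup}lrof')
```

['yltn', 'a0muw', '5 r', '1j', '5 r', 'jup', 'lrof']

Matches to split on: at [4:11] → '{a0muw}'; at [14:18] → '{1j}'; at [21:26] → '{jup}'.
The group in the pattern means `split` returns the separators' captures alongside the pieces.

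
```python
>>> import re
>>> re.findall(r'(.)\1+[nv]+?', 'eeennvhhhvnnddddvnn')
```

['e', 'h', 'd']

After group 1 captures some text, `\1` only succeeds where that same text appears again.
Scanning left to right: at [0:4] match 'eeen', group 1 = 'e'; at [6:10] match 'hhhv', group 1 = 'h'; at [12:17] match 'ddddv', group 1 = 'd'.
Because there's exactly one group, `findall` drops the full match and keeps group 1 from each hit.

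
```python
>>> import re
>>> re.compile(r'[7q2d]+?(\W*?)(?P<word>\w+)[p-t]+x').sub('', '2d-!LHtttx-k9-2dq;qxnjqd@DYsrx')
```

'-k9-2dq;qxnj'

Pattern: one or more of one of [7q2d] (lazy); then zero or more of a non-word character (lazy) (captured); then one or more of a word character (captured as 'word'); then one or more of a character in [p-t], then a literal 'x'.
Matches: at [0:10] → '2d-!LHtttx'; at [22:30] → 'qd@DYsrx'.
Every occurrence is swapped for ''.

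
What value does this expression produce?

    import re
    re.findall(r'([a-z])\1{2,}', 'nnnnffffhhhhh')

['n', 'f', 'h']

`\1` is not a pattern — it's the concrete string captured by group 1, re-applied verbatim.
With a single group, `findall` returns only what that group captured — 3 items.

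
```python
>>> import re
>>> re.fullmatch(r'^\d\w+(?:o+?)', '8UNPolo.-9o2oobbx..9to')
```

The pattern matches anchored at the start of the string; then a digit, then one or more of a word character; then one or more of a literal 'o' (lazy) (non-capturing group).
For `fullmatch`, every character of the input must be accounted for by the pattern.
Here there's no way to consume every character, so the call returns None.

None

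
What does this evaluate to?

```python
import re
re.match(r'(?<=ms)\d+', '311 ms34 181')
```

None

The lookaround is zero-width — it requires the adjacent text to match without consuming it, so the asserted text isn't part of the match.
`re.match` only tries the pattern at the start of the string.
Here position 0 doesn't satisfy it, so the call returns None.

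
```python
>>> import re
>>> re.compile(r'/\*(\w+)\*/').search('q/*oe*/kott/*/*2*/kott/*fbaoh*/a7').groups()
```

('oe',)

`re.search` scans for the first position where the pattern succeeds.
The match spans [1:7] → '/*oe*/'.
Captured: group 1 = 'oe'.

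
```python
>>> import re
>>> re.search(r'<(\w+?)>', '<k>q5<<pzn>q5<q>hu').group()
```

'<k>'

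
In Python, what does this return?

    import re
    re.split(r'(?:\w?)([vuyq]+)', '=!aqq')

The pattern matches optionally a word character (non-capturing group); then one or more of one of [vuyq] (captured).
Matches to split on: at [2:5] → 'aqq'.
`re.split` interleaves the captured-group text with the surrounding fragments.

['=!', 'qq', '']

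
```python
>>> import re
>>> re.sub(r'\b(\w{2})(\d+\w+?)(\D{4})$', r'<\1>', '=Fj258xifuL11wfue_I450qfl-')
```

'=<Fj>'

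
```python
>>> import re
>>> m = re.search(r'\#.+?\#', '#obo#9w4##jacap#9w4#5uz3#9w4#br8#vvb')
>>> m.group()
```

Because the quantifier is non-greedy, it stops expanding at the earliest point where the rest of the pattern can succeed.
The match spans [0:5] → '#obo#'.

'#obo#'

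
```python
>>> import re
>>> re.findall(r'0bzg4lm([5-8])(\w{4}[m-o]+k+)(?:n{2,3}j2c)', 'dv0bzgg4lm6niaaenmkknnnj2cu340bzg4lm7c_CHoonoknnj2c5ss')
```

Pattern: the literal '0b', then the literal 'zg', then the literal '4lm'; then a character in [5-8] (captured); then exactly 4 of a word character, then one or more of a character in [m-o], then one or more of a literal 'k' (captured); then 2 to 3 of a literal 'n', then the literal 'j2c' (non-capturing group).
With 2 capturing groups, `findall` returns a 2-tuple per match.

[('7', 'c_CHoonok')]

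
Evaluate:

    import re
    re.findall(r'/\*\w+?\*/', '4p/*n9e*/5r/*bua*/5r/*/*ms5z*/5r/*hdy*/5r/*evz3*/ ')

Walking the string: at [2:9] → '/*n9e*/'; at [11:18] → '/*bua*/'; at [22:30] → '/*ms5z*/'; at [32:39] → '/*hdy*/'; at [41:49] → '/*evz3*/'.
Since nothing is captured, `findall` lists the 5 matched substrings directly.

['/*n9e*/', '/*bua*/', '/*ms5z*/', '/*hdy*/', '/*evz3*/']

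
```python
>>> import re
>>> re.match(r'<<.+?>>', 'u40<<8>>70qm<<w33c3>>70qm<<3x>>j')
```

`re.match` won't scan ahead — the pattern has to work from the very first character.
Here the pattern fails at index 0, so the call returns None.

None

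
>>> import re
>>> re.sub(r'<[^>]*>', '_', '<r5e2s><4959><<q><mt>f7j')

'____f7j'

Matches: at [0:7] → '<r5e2s>'; at [7:13] → '<4959>'; at [13:17] → '<<q>'; at [17:21] → '<mt>'.
Each match is replaced by '_'.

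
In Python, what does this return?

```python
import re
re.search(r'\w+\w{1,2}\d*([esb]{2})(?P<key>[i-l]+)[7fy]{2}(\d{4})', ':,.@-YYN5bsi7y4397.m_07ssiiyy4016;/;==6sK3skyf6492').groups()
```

Pattern: one or more of a word character, then 1 to 2 of a word character, then zero or more of a digit; then exactly 2 of one of [esb] (captured); then one or more of a character in [i-l] (captured as 'key'); then exactly 2 of one of [7fy]; then exactly 4 of a digit (captured).
`re.search` scans for the first position where the pattern succeeds.
The match spans [5:18] → 'YYN5bsi7y4397'.
Captured: group 1 = 'bs', group 2 = 'i', group 3 = '4397'.

('bs', 'i', '4397')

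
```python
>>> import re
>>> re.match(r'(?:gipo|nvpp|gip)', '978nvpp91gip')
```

None

`match` is anchored at position 0; if the pattern doesn't fit there, it returns None.
Here the pattern fails at index 0, so the call returns None.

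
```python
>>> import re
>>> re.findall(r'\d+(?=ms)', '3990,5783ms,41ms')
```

Lookahead/lookbehind check context without consuming it, so the matched span excludes the asserted characters.
Scanning left to right: at [5:9] → '5783'; at [12:14] → '41'.
No capturing groups, so `findall` returns the 2 full match strings.

['5783', '41']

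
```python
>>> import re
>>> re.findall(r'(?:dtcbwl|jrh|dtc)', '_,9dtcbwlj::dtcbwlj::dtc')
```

['dtcbwl', 'dtcbwl', 'dtc']

`|` is ordered: at each position the engine commits to the first alternative that works.
With no groups in the pattern, `findall` gives back each whole match — 3 here.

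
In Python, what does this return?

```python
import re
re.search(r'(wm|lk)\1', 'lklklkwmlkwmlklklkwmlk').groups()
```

A backreference is literal: `\1` must see the identical characters the first group matched.
`re.search` scans for the first position where the pattern succeeds.
The match spans [0:4] → 'lklk'.
Captured: group 1 = 'lk'.

('lk',)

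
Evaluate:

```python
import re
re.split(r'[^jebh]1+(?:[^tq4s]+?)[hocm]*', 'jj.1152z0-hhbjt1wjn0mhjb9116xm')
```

Pattern: any character except [jebh], then one or more of a literal '1'; then one or more of any character except [tq4s] (lazy) (non-capturing group); then zero or more of one of [hocm].
Matches to split on: at [2:6] → '.115'; at [14:17] → 't1w'; at [24:28] → '9116'.
Splitting on the pattern gives 4 pieces.

['jj', '2z0-hhbj', 'jn0mhjb', 'xm']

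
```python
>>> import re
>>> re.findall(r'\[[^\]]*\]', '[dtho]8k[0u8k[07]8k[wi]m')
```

Matches: at [0:6] → '[dtho]'; at [8:17] → '[0u8k[07]'; at [19:23] → '[wi]'.
No capturing groups, so `findall` returns the 3 full match strings.

['[dtho]', '[0u8k[07]', '[wi]']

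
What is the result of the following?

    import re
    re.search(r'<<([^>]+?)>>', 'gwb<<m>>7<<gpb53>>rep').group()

'<<m>>'

Unlike `match`, `search` isn't anchored — it looks for the pattern anywhere in the string.
The match spans [3:8] → '<<m>>'.
Captured: group 1 = 'm'.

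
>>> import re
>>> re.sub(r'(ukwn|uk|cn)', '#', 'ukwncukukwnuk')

Alternation isn't longest-match — the leftmost alternative that fits at this position is chosen.
Each match is replaced by '#'.

'#c###'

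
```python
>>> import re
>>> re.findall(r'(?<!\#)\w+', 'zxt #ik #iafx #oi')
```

The negative lookaround is zero-width — it rules out positions where the adjacent text would match, without consuming anything.
Walking the string: at [0:3] → 'zxt'; at [6:7] → 'k'; at [10:13] → 'afx'; at [16:17] → 'i'.
Since nothing is captured, `findall` lists the 4 matched substrings directly.

['zxt', 'k', 'afx', 'i']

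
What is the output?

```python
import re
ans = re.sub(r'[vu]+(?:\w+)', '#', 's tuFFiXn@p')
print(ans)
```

This matches one or more of one of [vu]; then one or more of a word character (non-capturing group).
Matches: at [3:9] → 'uFFiXn'.
Each match is replaced by '#'.

s t#@p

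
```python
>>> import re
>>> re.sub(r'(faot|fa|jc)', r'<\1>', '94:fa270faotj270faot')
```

Alternation tries branches left to right and keeps the first one that lets the overall match succeed at that position.
The replacement refers to a captured group, so each match is rewritten using its own captured text.

'94:<fa>270<faot>j270<faot>'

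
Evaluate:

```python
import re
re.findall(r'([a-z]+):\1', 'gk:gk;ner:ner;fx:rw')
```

After group 1 captures some text, `\1` only succeeds where that same text appears again.
One capturing group, so `findall` returns just the captured substring from each match — 2 in all.

['gk', 'ner']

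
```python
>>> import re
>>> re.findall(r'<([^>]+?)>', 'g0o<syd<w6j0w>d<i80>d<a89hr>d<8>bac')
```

Walking the string: at [3:14] match '<syd<w6j0w>', group 1 = 'syd<w6j0w'; at [15:20] match '<i80>', group 1 = 'i80'; at [21:28] match '<a89hr>', group 1 = 'a89hr'; at [29:32] match '<8>', group 1 = '8'.
With a single group, `findall` returns only what that group captured — 4 items.

['syd<w6j0w', 'i80', 'a89hr', '8']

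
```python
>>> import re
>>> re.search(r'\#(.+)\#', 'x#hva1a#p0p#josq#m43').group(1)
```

'hva1a#p0p#josq'

The match spans [1:17] → '#hva1a#p0p#josq#'.
Captured: group 1 = 'hva1a#p0p#josq'.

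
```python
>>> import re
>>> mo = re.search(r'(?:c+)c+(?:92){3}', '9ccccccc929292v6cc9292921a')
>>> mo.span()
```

(1, 14)

Pattern: one or more of a literal 'c' (non-capturing group); then one or more of a literal 'c', then the literal '92' repeated 3 times.
Unlike `match`, `search` isn't anchored — it looks for the pattern anywhere in the string.
The match spans [1:14] → 'ccccccc929292'.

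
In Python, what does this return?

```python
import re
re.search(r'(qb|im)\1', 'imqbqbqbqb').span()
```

The backreference `\1` re-matches whatever the first group consumed, character for character.
The match spans [2:6] → 'qbqb'.

(2, 6)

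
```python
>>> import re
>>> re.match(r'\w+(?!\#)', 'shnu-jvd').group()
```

'shnu'

The negative lookaround is zero-width — it rules out positions where the adjacent text would match, without consuming anything.
`match` is anchored at position 0; if the pattern doesn't fit there, it returns None.
The match spans [0:4] → 'shnu'.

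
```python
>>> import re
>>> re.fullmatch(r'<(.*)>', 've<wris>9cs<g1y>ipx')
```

None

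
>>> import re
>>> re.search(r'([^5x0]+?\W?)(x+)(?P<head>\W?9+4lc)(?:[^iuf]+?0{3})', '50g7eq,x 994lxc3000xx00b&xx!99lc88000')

None

Here nothing in the string fits, so the call returns None.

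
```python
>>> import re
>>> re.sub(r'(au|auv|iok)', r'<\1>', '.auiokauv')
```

Branches in `(...|...)` are attempted left-to-right; the first branch that allows the whole pattern to succeed is taken.
Matches: at [1:3] → 'au'; at [3:6] → 'iok'; at [6:8] → 'au'.
`\1` in the replacement pulls in group 1's text for each match.

'.<au><iok><au>v'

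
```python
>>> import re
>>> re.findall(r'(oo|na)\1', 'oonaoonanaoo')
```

['na']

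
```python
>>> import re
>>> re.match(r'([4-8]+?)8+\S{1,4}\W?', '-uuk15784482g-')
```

`match` is anchored at position 0; if the pattern doesn't fit there, it returns None.
Here position 0 doesn't satisfy it, so the call returns None.

None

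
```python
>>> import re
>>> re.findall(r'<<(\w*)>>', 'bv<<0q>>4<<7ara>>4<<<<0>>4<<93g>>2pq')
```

Matches: at [2:8] match '<<0q>>', group 1 = '0q'; at [9:17] match '<<7ara>>', group 1 = '7ara'; at [20:25] match '<<0>>', group 1 = '0'; at [26:33] match '<<93g>>', group 1 = '93g'.
`findall` collects group 1 from each match (4 total).

['0q', '7ara', '0', '93g']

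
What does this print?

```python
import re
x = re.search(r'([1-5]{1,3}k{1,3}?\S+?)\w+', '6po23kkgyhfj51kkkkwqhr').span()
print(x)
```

This matches 1 to 3 of a character in [1-5], then 1 to 3 of a literal 'k' (lazy), then one or more of a non-whitespace character (lazy) (captured); then one or more of a word character.
`search` walks the string left to right and returns the first match it finds.
The match spans [3:22] → '23kkgyhfj51kkkkwqhr'.
Captured: group 1 = '23kk'.

(3, 22)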